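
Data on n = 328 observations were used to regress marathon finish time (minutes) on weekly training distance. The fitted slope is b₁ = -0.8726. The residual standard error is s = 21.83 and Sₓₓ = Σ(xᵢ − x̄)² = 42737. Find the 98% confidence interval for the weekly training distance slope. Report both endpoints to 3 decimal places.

(-1.119, -0.626)

SE(b₁) = s/√Sₓₓ = 21.83/√42737 = 0.105597.
df = n − 2 = 326.
t* = t_{0.01, 326} = 2.337841.
Margin = t* × SE = 2.337841 × 0.105597 = 0.24687.
CI: -0.8726 ± 0.24687 → (-1.119, -0.626).
With 98% confidence, each one-unit increase in weekly training distance is associated with a change of between -1.119 and -0.626 minutes in marathon finish time.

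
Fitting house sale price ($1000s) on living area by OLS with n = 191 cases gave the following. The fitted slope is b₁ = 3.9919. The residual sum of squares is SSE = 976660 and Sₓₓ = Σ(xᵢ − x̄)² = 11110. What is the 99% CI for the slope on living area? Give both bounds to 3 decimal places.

(2.217, 5.767)

MSE = SSE/(n − 2) = 976660/189 = 5167.51.
SE(b₁) = √(MSE/Sₓₓ) = √(5167.51/11110) = 0.681999.
df = n − 2 = 189.
t* = t_{0.005, 189} = 2.602092.
Margin = t* × SE = 2.602092 × 0.681999 = 1.77462.
CI: 3.9919 ± 1.77462 → (2.217, 5.767).
With 99% confidence, each one-unit increase in living area is associated with a change of between 2.217 and 5.767 $1000s in house sale price.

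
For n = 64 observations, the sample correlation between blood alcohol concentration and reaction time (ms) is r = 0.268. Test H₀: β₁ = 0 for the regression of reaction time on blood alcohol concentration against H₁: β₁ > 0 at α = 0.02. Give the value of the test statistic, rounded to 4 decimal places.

t = r·√(n − 2)/√(1 − r²) = 0.268·√62/√0.928176 = 2.1904.
df = n − 2 = 62.
One-sided p ≈ 0.0161, which is < 0.02, so reject H₀.
There is evidence of a linear association between blood alcohol concentration and reaction time.

t = 2.1904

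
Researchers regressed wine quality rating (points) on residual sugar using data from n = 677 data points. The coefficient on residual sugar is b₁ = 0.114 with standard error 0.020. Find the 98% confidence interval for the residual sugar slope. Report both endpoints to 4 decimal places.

df = n − 2 = 677 − 2 = 675.
t* = t_{0.01, 675} = 2.331885.
Margin = t* × SE = 2.331885 × 0.020 = 0.046638.
CI: 0.114 ± 0.046638 → (0.0674, 0.1606).
With 98% confidence, each one-unit increase in residual sugar is associated with a change of between 0.0674 and 0.1606 points in wine quality rating.

(0.0674, 0.1606)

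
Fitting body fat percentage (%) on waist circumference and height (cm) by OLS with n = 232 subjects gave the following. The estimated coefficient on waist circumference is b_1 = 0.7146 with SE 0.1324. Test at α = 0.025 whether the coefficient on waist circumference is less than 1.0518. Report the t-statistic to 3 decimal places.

t = -2.547

H₀: β₁ = 1.0518 vs H₁: β₁ < 1.0518.
t = (b_1 − β₁⁰)/SE = (0.7146 − 1.0518) / 0.1324 = -2.547.
df = n − k − 1 = 232 − 2 − 1 = 229.
One-sided p ≈ 0.0058, which is < 0.025, so reject H₀.
There is evidence that the true slope on waist circumference is below 1.0518 % per unit, holding the other predictors fixed.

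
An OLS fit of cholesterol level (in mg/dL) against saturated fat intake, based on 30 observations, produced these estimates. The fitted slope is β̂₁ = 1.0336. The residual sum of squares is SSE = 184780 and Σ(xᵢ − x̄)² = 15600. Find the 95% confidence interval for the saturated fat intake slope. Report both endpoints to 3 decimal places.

MSE = SSE/(n − 2) = 184780/28 = 6599.29.
SE(β̂₁) = √(MSE/Sₓₓ) = √(6599.29/15600) = 0.650408.
df = n − 2 = 28.
t* = t_{0.025, 28} = 2.048407.
Margin = t* × SE = 2.048407 × 0.650408 = 1.33230.
CI: 1.0336 ± 1.33230 → (-0.299, 2.366).
With 95% confidence, each one-unit increase in saturated fat intake is associated with a change of between -0.299 and 2.366 mg/dL in cholesterol level.

(-0.299, 2.366)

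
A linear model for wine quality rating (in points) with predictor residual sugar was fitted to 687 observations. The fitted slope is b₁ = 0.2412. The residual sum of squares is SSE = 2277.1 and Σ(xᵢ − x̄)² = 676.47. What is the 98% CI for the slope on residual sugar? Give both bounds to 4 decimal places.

MSE = SSE/(n − 2) = 2277.1/685 = 3.32423.
SE(b₁) = √(MSE/Sₓₓ) = √(3.32423/676.47) = 0.0701006.
df = n − 2 = 685.
t* = t_{0.01, 685} = 2.331804.
Margin = t* × SE = 2.331804 × 0.0701006 = 0.163461.
CI: 0.2412 ± 0.163461 → (0.0777, 0.4047).
With 98% confidence, each one-unit increase in residual sugar is associated with a change of between 0.0777 and 0.4047 points in wine quality rating.

(0.0777, 0.4047)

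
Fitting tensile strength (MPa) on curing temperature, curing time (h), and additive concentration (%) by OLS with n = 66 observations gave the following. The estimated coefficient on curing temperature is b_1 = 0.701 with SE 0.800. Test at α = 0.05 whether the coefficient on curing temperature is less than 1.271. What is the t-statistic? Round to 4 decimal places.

t = -0.7125

H₀: β₁ = 1.271 vs H₁: β₁ < 1.271.
t = (b_1 − β₁⁰)/SE = (0.701 − 1.271) / 0.800 = -0.7125.
df = n − k − 1 = 66 − 3 − 1 = 62.
One-sided p ≈ 0.2394, which is ≥ 0.05, so fail to reject H₀.
The data do not give significant evidence that the true slope on curing temperature is below 1.271 MPa per unit, holding the other predictors fixed.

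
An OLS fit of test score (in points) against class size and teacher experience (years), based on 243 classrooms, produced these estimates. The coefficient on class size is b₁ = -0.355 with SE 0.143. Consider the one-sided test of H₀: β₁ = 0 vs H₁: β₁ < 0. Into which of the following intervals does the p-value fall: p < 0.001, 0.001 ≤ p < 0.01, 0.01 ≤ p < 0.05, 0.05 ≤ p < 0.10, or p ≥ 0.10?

t = -0.355 / 0.143 = -2.483.
df = n − k − 1 = 243 − 2 − 1 = 240.
One-sided p = P(T_{240} < t) ≈ 0.0069.
So 0.001 ≤ p < 0.01.

0.001 ≤ p < 0.01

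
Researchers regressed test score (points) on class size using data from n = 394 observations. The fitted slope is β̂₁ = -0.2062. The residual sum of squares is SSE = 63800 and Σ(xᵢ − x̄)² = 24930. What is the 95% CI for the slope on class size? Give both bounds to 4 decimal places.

(-0.3651, -0.0473)

MSE = SSE/(n − 2) = 63800/392 = 162.755.
SE(β̂₁) = √(MSE/Sₓₓ) = √(162.755/24930) = 0.080799.
df = n − 2 = 392.
t* = t_{0.025, 392} = 1.966034.
Margin = t* × SE = 1.966034 × 0.080799 = 0.158854.
CI: -0.2062 ± 0.158854 → (-0.3651, -0.0473).
With 95% confidence, each one-unit increase in class size is associated with a change of between -0.3651 and -0.0473 points in test score.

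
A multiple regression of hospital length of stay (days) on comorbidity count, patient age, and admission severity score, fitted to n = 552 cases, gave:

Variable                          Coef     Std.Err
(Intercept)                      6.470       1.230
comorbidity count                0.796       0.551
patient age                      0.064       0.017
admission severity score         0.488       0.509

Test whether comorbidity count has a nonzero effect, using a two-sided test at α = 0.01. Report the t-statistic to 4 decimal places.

t = 1.4446

Read off: b = 0.796, SE = 0.551 for comorbidity count.
H₀: β₁ = 0 vs H₁: β₁ ≠ 0.
t = 0.796 / 0.551 = 1.4446.
df = n − k − 1 = 552 − 3 − 1 = 548.
Two-sided p ≈ 0.1491, which is ≥ 0.01, so fail to reject H₀.
The data do not give significant evidence of an association between comorbidity count and hospital length of stay, after adjusting for the other predictors.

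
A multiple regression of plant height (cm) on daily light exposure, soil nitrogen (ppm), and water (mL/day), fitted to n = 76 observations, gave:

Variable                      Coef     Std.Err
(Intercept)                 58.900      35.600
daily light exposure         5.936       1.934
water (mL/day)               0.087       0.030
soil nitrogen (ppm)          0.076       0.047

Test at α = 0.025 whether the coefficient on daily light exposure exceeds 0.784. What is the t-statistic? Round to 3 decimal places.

t = 2.664

Read off: b = 5.936, SE = 1.934 for daily light exposure.
H₀: β₁ = 0.784 vs H₁: β₁ > 0.784.
t = (5.936 − 0.784) / 1.934 = 2.664.
df = n − k − 1 = 76 − 3 − 1 = 72.
One-sided p ≈ 0.0048, which is < 0.025, so reject H₀.
There is evidence that the true slope on daily light exposure exceeds 0.784 cm per unit, holding the other predictors fixed.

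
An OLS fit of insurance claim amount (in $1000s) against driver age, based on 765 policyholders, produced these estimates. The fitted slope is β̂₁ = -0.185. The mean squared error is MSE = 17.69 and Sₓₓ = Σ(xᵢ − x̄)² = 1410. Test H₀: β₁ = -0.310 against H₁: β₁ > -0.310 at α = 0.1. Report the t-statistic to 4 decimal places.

SE(β̂₁) = √(MSE/Sₓₓ) = √(17.69/1410) = 0.112009.
t = (-0.185 − (-0.310)) / 0.112009 = 1.1160.
df = n − 2 = 763.
One-sided p ≈ 0.1324, which is ≥ 0.1, so fail to reject H₀.
The data do not give significant evidence that the true slope on driver age exceeds -0.310 $1000s per unit.

t = 1.1160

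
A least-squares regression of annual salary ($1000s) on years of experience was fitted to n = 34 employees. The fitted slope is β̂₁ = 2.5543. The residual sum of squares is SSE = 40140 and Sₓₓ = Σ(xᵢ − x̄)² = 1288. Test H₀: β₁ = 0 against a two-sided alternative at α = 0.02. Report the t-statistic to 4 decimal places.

MSE = SSE/(n − 2) = 40140/32 = 1254.38.
SE(β̂₁) = √(MSE/Sₓₓ) = √(1254.38/1288) = 0.98686.
t = 2.5543 / 0.98686 = 2.5883.
df = n − 2 = 32.
Two-sided p ≈ 0.0144, which is < 0.02, so reject H₀.
There is evidence that years of experience is associated with annual salary.

t = 2.5883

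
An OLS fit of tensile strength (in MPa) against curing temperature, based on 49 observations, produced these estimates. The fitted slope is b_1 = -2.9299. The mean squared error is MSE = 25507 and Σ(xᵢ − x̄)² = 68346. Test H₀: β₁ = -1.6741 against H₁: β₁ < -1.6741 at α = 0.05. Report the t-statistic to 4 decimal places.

t = -2.0556

SE(b_1) = √(MSE/Sₓₓ) = √(25507/68346) = 0.610904.
t = (-2.9299 − (-1.6741)) / 0.610904 = -2.0556.
df = n − 2 = 47.
One-sided p ≈ 0.0227, which is < 0.05, so reject H₀.
There is evidence that the true slope on curing temperature is below -1.6741 MPa per unit.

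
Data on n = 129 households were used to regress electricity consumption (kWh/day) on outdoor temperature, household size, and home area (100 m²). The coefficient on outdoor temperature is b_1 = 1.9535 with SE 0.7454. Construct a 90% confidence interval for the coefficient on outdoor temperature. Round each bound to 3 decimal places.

df = n − k − 1 = 129 − 3 − 1 = 125.
t* = t_{0.05, 125} = 1.657135.
Margin = t* × SE = 1.657135 × 0.7454 = 1.23523.
CI: 1.9535 ± 1.23523 → (0.718, 3.189).
With 90% confidence, each one-unit increase in outdoor temperature is associated with a change of between 0.718 and 3.189 kWh/day in electricity consumption, holding the other predictors fixed.

(0.718, 3.189)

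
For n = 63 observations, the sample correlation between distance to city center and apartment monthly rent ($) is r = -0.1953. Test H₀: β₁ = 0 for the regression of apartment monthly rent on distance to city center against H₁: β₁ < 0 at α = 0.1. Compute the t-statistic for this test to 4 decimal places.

t = -1.5553

t = r·√(n − 2)/√(1 − r²) = -0.1953·√61/√0.961858 = -1.5553.
df = n − 2 = 61.
One-sided p ≈ 0.0625, which is < 0.1, so reject H₀.
There is evidence of a linear association between distance to city center and apartment monthly rent.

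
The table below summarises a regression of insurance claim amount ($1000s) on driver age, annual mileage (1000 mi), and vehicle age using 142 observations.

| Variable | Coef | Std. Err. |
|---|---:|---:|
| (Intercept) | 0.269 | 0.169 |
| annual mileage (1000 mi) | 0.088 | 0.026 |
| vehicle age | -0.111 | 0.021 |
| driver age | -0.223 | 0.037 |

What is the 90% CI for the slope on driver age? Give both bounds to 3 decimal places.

Read off: b = -0.223, SE = 0.037 for driver age.
df = n − k − 1 = 142 − 3 − 1 = 138.
t* = t_{0.05, 138} = 1.65597.
Margin = t* × SE = 1.65597 × 0.037 = 0.06127.
CI: -0.223 ± 0.06127 → (-0.284, -0.162).

(-0.284, -0.162)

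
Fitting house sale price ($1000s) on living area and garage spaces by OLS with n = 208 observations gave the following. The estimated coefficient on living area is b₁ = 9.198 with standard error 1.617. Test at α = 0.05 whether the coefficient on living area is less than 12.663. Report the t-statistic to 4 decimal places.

t = -2.1429

H₀: β₁ = 12.663 vs H₁: β₁ < 12.663.
t = (b₁ − β₁⁰)/SE = (9.198 − 12.663) / 1.617 = -2.1429.
df = n − k − 1 = 208 − 2 − 1 = 205.
One-sided p ≈ 0.0167, which is < 0.05, so reject H₀.
There is evidence that the true slope on living area is below 12.663 $1000s per unit, holding the other predictors fixed.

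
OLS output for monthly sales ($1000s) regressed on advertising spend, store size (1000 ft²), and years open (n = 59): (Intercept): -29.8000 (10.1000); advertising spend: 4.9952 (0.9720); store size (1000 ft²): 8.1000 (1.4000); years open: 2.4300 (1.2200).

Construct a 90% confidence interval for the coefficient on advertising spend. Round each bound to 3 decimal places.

Read off: b = 4.9952, SE = 0.9720 for advertising spend.
df = n − k − 1 = 59 − 3 − 1 = 55.
t* = t_{0.05, 55} = 1.673034.
Margin = t* × SE = 1.673034 × 0.9720 = 1.62619.
CI: 4.9952 ± 1.62619 → (3.369, 6.621).

(3.369, 6.621)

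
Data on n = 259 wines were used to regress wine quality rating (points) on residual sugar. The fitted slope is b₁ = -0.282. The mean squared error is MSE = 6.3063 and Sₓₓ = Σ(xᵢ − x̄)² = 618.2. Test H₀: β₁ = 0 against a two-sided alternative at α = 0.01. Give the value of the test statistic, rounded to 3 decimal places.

SE(b₁) = √(MSE/Sₓₓ) = √(6.3063/618.2) = 0.101.
t = -0.282 / 0.101 = -2.792.
df = n − 2 = 257.
Two-sided p ≈ 0.0056, which is < 0.01, so reject H₀.
There is evidence that residual sugar is associated with wine quality rating.

t = -2.792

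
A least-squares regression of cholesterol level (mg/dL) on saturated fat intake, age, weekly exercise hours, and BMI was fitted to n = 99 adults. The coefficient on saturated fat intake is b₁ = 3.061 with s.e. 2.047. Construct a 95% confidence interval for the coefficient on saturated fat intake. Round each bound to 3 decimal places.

(-1.003, 7.125)

df = n − k − 1 = 99 − 4 − 1 = 94.
t* = t_{0.025, 94} = 1.985523.
Margin = t* × SE = 1.985523 × 2.047 = 4.06437.
CI: 3.061 ± 4.06437 → (-1.003, 7.125).
With 95% confidence, each one-unit increase in saturated fat intake is associated with a change of between -1.003 and 7.125 mg/dL in cholesterol level, holding the other predictors fixed.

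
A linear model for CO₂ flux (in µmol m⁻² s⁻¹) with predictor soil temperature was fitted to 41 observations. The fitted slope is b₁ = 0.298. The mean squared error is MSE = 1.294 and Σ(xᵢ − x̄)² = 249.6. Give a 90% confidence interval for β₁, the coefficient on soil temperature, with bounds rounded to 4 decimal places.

SE(b₁) = √(MSE/Sₓₓ) = √(1.294/249.6) = 0.072002.
df = n − 2 = 39.
t* = t_{0.05, 39} = 1.684875.
Margin = t* × SE = 1.684875 × 0.072002 = 0.121314.
CI: 0.298 ± 0.121314 → (0.1767, 0.4193).
With 90% confidence, each one-unit increase in soil temperature is associated with a change of between 0.1767 and 0.4193 µmol m⁻² s⁻¹ in CO₂ flux.

(0.1767, 0.4193)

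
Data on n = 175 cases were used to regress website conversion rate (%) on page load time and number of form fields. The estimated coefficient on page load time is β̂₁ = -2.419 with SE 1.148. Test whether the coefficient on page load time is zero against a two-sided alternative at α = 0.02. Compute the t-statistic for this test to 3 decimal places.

t = -2.107

H₀: β₁ = 0 vs H₁: β₁ ≠ 0.
t = (β̂₁ − β₁⁰)/SE = -2.419 / 1.148 = -2.107.
df = n − k − 1 = 175 − 2 − 1 = 172.
Two-sided p ≈ 0.0366, which is ≥ 0.02, so fail to reject H₀.
The data do not give significant evidence of an association between page load time and website conversion rate, after adjusting for the other predictors.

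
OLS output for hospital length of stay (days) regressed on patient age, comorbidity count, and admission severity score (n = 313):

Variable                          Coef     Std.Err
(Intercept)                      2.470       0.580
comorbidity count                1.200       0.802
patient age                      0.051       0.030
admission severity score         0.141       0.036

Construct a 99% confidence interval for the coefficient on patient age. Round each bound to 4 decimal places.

(-0.0268, 0.1288)

Read off: b = 0.051, SE = 0.030 for patient age.
df = n − k − 1 = 313 − 3 − 1 = 309.
t* = t_{0.005, 309} = 2.591833.
Margin = t* × SE = 2.591833 × 0.030 = 0.077755.
CI: 0.051 ± 0.077755 → (-0.0268, 0.1288).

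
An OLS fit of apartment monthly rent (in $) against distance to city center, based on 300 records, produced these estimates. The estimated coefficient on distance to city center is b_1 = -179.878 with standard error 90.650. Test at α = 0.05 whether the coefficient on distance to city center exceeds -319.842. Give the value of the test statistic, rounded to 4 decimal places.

t = 1.5440

H₀: β₁ = -319.842 vs H₁: β₁ > -319.842.
t = (b_1 − β₁⁰)/SE = (-179.878 − (-319.842)) / 90.650 = 1.5440.
df = n − 2 = 300 − 2 = 298.
One-sided p ≈ 0.0618, which is ≥ 0.05, so fail to reject H₀.
The data do not give significant evidence that the true slope on distance to city center exceeds -319.842 $ per unit.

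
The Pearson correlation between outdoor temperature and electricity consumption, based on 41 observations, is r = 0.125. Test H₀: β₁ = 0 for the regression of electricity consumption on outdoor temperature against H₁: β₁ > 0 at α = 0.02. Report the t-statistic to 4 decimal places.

t = r·√(n − 2)/√(1 − r²) = 0.125·√39/√0.984375 = 0.7868.
df = n − 2 = 39.
One-sided p ≈ 0.2181, which is ≥ 0.02, so fail to reject H₀.
The data do not give significant evidence of a linear association between outdoor temperature and electricity consumption.

t = 0.7868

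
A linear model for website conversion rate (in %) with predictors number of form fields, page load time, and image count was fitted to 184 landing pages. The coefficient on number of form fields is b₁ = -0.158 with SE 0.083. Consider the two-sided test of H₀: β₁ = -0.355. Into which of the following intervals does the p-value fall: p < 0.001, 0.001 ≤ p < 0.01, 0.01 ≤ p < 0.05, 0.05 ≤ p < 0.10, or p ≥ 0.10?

0.01 ≤ p < 0.05

t = (-0.158 − (-0.355)) / 0.083 = 2.373.
df = n − k − 1 = 184 − 3 − 1 = 180.
Two-sided p = 2·P(T_{180} > |t|) ≈ 0.0187.
So 0.01 ≤ p < 0.05.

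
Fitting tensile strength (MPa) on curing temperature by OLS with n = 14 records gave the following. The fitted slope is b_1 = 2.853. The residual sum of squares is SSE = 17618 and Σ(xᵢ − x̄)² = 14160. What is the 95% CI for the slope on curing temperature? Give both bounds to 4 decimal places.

(2.1514, 3.5546)

MSE = SSE/(n − 2) = 17618/12 = 1468.17.
SE(b_1) = √(MSE/Sₓₓ) = √(1468.17/14160) = 0.322.
df = n − 2 = 12.
t* = t_{0.025, 12} = 2.178813.
Margin = t* × SE = 2.178813 × 0.322 = 0.701578.
CI: 2.853 ± 0.701578 → (2.1514, 3.5546).
With 95% confidence, each one-unit increase in curing temperature is associated with a change of between 2.1514 and 3.5546 MPa in tensile strength.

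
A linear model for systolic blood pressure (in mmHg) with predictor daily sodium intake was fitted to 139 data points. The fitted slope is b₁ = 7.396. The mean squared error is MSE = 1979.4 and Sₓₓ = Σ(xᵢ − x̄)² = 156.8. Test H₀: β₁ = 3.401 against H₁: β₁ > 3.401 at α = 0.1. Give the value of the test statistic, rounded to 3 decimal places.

t = 1.124

SE(b₁) = √(MSE/Sₓₓ) = √(1979.4/156.8) = 3.55299.
t = (7.396 − 3.401) / 3.55299 = 1.124.
df = n − 2 = 137.
One-sided p ≈ 0.1314, which is ≥ 0.1, so fail to reject H₀.
The data do not give significant evidence that the true slope on daily sodium intake exceeds 3.401 mmHg per unit.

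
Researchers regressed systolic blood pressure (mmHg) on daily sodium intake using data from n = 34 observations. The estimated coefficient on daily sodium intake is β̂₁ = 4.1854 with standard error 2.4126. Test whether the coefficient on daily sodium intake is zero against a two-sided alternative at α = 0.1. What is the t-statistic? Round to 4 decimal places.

H₀: β₁ = 0 vs H₁: β₁ ≠ 0.
t = (β̂₁ − β₁⁰)/SE = 4.1854 / 2.4126 = 1.7348.
df = n − 2 = 34 − 2 = 32.
Two-sided p ≈ 0.0924, which is < 0.1, so reject H₀.
There is evidence that daily sodium intake is associated with systolic blood pressure.

t = 1.7348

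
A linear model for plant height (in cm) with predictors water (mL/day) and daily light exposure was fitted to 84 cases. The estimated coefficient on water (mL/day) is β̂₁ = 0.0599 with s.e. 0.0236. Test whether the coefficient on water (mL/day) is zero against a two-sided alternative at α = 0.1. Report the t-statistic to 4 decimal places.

t = 2.5381

H₀: β₁ = 0 vs H₁: β₁ ≠ 0.
t = (β̂₁ − β₁⁰)/SE = 0.0599 / 0.0236 = 2.5381.
df = n − k − 1 = 84 − 2 − 1 = 81.
Two-sided p ≈ 0.0131, which is < 0.1, so reject H₀.
There is evidence that water (mL/day) is associated with plant height, holding the other predictors fixed.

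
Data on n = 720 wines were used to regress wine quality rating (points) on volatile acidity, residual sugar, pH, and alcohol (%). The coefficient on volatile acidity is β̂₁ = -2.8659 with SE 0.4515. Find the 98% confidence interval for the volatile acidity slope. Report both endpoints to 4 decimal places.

df = n − k − 1 = 720 − 4 − 1 = 715.
t* = t_{0.01, 715} = 2.331575.
Margin = t* × SE = 2.331575 × 0.4515 = 1.052706.
CI: -2.8659 ± 1.052706 → (-3.9186, -1.8132).
With 98% confidence, each one-unit increase in volatile acidity is associated with a change of between -3.9186 and -1.8132 points in wine quality rating, holding the other predictors fixed.

(-3.9186, -1.8132)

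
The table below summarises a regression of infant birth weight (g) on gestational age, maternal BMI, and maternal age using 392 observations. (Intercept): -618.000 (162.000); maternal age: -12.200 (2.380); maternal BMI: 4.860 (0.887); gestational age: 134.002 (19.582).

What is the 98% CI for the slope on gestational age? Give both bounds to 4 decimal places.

Read off: b = 134.002, SE = 19.582 for gestational age.
df = n − k − 1 = 392 − 3 − 1 = 388.
t* = t_{0.01, 388} = 2.335997.
Margin = t* × SE = 2.335997 × 19.582 = 45.743493.
CI: 134.002 ± 45.743493 → (88.2585, 179.7455).

(88.2585, 179.7455)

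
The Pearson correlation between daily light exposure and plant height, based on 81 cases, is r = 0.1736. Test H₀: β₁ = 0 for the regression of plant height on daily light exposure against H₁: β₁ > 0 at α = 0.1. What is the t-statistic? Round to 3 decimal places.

t = r·√(n − 2)/√(1 − r²) = 0.1736·√79/√0.969863 = 1.567.
df = n − 2 = 79.
One-sided p ≈ 0.0606, which is < 0.1, so reject H₀.
There is evidence of a linear association between daily light exposure and plant height.

t = 1.567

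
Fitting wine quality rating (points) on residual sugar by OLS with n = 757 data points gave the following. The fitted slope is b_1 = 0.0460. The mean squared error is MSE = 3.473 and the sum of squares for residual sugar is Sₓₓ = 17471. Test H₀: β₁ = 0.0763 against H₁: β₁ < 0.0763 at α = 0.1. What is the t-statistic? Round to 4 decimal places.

t = -2.1491

SE(b_1) = √(MSE/Sₓₓ) = √(3.473/17471) = 0.0140992.
t = (0.0460 − 0.0763) / 0.0140992 = -2.1491.
df = n − 2 = 755.
One-sided p ≈ 0.0160, which is < 0.1, so reject H₀.
There is evidence that the true slope on residual sugar is below 0.0763 points per unit.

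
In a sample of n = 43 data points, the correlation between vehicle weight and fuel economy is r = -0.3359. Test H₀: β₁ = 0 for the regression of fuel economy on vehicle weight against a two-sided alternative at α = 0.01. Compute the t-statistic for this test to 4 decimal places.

t = r·√(n − 2)/√(1 − r²) = -0.3359·√41/√0.887171 = -2.2835.
df = n − 2 = 41.
Two-sided p ≈ 0.0277, which is ≥ 0.01, so fail to reject H₀.
The data do not give significant evidence of a linear association between vehicle weight and fuel economy.

t = -2.2835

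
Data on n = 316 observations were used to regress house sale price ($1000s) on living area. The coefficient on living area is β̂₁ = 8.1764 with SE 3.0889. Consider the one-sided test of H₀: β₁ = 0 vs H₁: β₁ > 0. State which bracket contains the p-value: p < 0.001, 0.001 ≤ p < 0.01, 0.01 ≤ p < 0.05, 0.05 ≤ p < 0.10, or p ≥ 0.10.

t = 8.1764 / 3.0889 = 2.647.
df = n − 2 = 316 − 2 = 314.
One-sided p = P(T_{314} > t) ≈ 0.0043.
So 0.001 ≤ p < 0.01.

0.001 ≤ p < 0.01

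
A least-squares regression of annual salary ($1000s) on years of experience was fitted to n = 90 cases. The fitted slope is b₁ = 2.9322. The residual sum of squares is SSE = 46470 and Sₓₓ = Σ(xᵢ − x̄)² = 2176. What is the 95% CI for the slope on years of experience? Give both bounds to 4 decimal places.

(1.9532, 3.9112)

MSE = SSE/(n − 2) = 46470/88 = 528.068.
SE(b₁) = √(MSE/Sₓₓ) = √(528.068/2176) = 0.492624.
df = n − 2 = 88.
t* = t_{0.025, 88} = 1.98729.
Margin = t* × SE = 1.98729 × 0.492624 = 0.978987.
CI: 2.9322 ± 0.978987 → (1.9532, 3.9112).
With 95% confidence, each one-unit increase in years of experience is associated with a change of between 1.9532 and 3.9112 $1000s in annual salary.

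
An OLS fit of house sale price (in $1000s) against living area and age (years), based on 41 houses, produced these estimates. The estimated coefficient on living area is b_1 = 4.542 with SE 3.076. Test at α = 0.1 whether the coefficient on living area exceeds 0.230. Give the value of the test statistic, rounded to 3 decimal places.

H₀: β₁ = 0.230 vs H₁: β₁ > 0.230.
t = (b_1 − β₁⁰)/SE = (4.542 − 0.230) / 3.076 = 1.402.
df = n − k − 1 = 41 − 2 − 1 = 38.
One-sided p ≈ 0.0845, which is < 0.1, so reject H₀.
There is evidence that the true slope on living area exceeds 0.230 $1000s per unit, holding the other predictors fixed.

t = 1.402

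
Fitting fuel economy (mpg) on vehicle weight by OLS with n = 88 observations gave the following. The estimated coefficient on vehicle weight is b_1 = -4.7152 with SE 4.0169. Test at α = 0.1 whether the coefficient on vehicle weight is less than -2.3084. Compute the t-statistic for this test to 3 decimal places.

t = -0.599

H₀: β₁ = -2.3084 vs H₁: β₁ < -2.3084.
t = (b_1 − β₁⁰)/SE = (-4.7152 − (-2.3084)) / 4.0169 = -0.599.
df = n − 2 = 88 − 2 = 86.
One-sided p ≈ 0.2753, which is ≥ 0.1, so fail to reject H₀.
The data do not give significant evidence that the true slope on vehicle weight is below -2.3084 mpg per unit.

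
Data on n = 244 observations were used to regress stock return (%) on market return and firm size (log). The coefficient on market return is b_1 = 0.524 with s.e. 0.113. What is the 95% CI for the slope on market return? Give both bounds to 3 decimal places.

df = n − k − 1 = 244 − 2 − 1 = 241.
t* = t_{0.025, 241} = 1.969856.
Margin = t* × SE = 1.969856 × 0.113 = 0.22259.
CI: 0.524 ± 0.22259 → (0.301, 0.747).
With 95% confidence, each one-unit increase in market return is associated with a change of between 0.301 and 0.747 % in stock return, holding the other predictors fixed.

(0.301, 0.747)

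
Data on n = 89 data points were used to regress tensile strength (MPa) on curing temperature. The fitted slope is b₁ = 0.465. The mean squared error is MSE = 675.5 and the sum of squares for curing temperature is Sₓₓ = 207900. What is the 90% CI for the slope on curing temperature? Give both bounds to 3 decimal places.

(0.370, 0.560)

SE(b₁) = √(MSE/Sₓₓ) = √(675.5/207900) = 0.0570014.
df = n − 2 = 87.
t* = t_{0.05, 87} = 1.662557.
Margin = t* × SE = 1.662557 × 0.0570014 = 0.09477.
CI: 0.465 ± 0.09477 → (0.370, 0.560).
With 90% confidence, each one-unit increase in curing temperature is associated with a change of between 0.370 and 0.560 MPa in tensile strength.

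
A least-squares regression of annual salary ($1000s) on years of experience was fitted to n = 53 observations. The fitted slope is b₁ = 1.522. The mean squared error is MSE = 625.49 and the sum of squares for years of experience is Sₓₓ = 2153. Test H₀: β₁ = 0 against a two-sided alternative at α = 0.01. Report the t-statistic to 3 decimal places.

t = 2.824

SE(b₁) = √(MSE/Sₓₓ) = √(625.49/2153) = 0.538999.
t = 1.522 / 0.538999 = 2.824.
df = n − 2 = 51.
Two-sided p ≈ 0.0068, which is < 0.01, so reject H₀.
There is evidence that years of experience is associated with annual salary.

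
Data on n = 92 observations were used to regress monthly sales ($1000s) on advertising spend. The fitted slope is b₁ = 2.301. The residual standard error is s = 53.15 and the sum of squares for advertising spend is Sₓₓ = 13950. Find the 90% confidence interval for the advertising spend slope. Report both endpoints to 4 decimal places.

(1.5531, 3.0489)

SE(b₁) = s/√Sₓₓ = 53.15/√13950 = 0.450004.
df = n − 2 = 90.
t* = t_{0.05, 90} = 1.661961.
Margin = t* × SE = 1.661961 × 0.450004 = 0.747889.
CI: 2.301 ± 0.747889 → (1.5531, 3.0489).
With 90% confidence, each one-unit increase in advertising spend is associated with a change of between 1.5531 and 3.0489 $1000s in monthly sales.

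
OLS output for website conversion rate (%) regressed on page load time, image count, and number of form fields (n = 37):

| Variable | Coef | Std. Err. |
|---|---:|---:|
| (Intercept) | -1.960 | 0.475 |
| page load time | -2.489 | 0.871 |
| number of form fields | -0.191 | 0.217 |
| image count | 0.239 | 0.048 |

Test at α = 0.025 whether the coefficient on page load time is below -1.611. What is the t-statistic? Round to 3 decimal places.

t = -1.008

Read off: b = -2.489, SE = 0.871 for page load time.
H₀: β₁ = -1.611 vs H₁: β₁ < -1.611.
t = (-2.489 − (-1.611)) / 0.871 = -1.008.
df = n − k − 1 = 37 − 3 − 1 = 33.
One-sided p ≈ 0.1604, which is ≥ 0.025, so fail to reject H₀.
The data do not give significant evidence that the true slope on page load time is below -1.611 % per unit, holding the other predictors fixed.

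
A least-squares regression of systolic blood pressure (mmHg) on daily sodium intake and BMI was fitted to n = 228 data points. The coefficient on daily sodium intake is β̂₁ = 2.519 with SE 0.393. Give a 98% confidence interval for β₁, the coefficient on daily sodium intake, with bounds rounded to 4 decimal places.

(1.5982, 3.4398)

df = n − k − 1 = 228 − 2 − 1 = 225.
t* = t_{0.01, 225} = 2.343035.
Margin = t* × SE = 2.343035 × 0.393 = 0.920813.
CI: 2.519 ± 0.920813 → (1.5982, 3.4398).
With 98% confidence, each one-unit increase in daily sodium intake is associated with a change of between 1.5982 and 3.4398 mmHg in systolic blood pressure, holding the other predictors fixed.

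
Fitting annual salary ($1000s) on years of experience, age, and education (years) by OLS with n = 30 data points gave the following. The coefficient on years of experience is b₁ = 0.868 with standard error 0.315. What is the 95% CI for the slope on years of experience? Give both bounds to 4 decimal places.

df = n − k − 1 = 30 − 3 − 1 = 26.
t* = t_{0.025, 26} = 2.055529.
Margin = t* × SE = 2.055529 × 0.315 = 0.647492.
CI: 0.868 ± 0.647492 → (0.2205, 1.5155).
With 95% confidence, each one-unit increase in years of experience is associated with a change of between 0.2205 and 1.5155 $1000s in annual salary, holding the other predictors fixed.

(0.2205, 1.5155)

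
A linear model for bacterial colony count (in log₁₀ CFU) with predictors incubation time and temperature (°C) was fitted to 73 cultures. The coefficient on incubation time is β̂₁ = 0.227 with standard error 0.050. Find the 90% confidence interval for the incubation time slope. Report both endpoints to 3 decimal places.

df = n − k − 1 = 73 − 2 − 1 = 70.
t* = t_{0.05, 70} = 1.666914.
Margin = t* × SE = 1.666914 × 0.050 = 0.08335.
CI: 0.227 ± 0.08335 → (0.144, 0.310).
With 90% confidence, each one-unit increase in incubation time is associated with a change of between 0.144 and 0.310 log₁₀ CFU in bacterial colony count, holding the other predictors fixed.

(0.144, 0.310)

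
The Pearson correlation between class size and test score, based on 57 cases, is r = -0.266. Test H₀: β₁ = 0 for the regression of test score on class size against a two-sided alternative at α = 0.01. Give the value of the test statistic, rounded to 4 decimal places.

t = r·√(n − 2)/√(1 − r²) = -0.266·√55/√0.929244 = -2.0464.
df = n − 2 = 55.
Two-sided p ≈ 0.0455, which is ≥ 0.01, so fail to reject H₀.
The data do not give significant evidence of a linear association between class size and test score.

t = -2.0464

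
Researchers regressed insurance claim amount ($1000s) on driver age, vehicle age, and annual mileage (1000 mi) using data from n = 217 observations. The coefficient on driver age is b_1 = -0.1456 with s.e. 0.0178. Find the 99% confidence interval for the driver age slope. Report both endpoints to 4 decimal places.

df = n − k − 1 = 217 − 3 − 1 = 213.
t* = t_{0.005, 213} = 2.599108.
Margin = t* × SE = 2.599108 × 0.0178 = 0.046264.
CI: -0.1456 ± 0.046264 → (-0.1919, -0.0993).
With 99% confidence, each one-unit increase in driver age is associated with a change of between -0.1919 and -0.0993 $1000s in insurance claim amount, holding the other predictors fixed.

(-0.1919, -0.0993)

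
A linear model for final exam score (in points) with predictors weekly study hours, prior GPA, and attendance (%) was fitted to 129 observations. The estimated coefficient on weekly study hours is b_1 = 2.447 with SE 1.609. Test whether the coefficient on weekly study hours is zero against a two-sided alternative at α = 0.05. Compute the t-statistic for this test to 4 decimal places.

H₀: β₁ = 0 vs H₁: β₁ ≠ 0.
t = (b_1 − β₁⁰)/SE = 2.447 / 1.609 = 1.5208.
df = n − k − 1 = 129 − 3 − 1 = 125.
Two-sided p ≈ 0.1308, which is ≥ 0.05, so fail to reject H₀.
The data do not give significant evidence of an association between weekly study hours and final exam score, after adjusting for the other predictors.

t = 1.5208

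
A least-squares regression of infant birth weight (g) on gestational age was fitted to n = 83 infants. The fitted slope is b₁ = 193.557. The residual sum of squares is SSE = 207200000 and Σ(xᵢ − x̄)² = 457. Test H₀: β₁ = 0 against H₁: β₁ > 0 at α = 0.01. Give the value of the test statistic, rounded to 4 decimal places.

t = 2.5871

MSE = SSE/(n − 2) = 207200000/81 = 2.55802e+06.
SE(b₁) = √(MSE/Sₓₓ) = √(2.55802e+06/457) = 74.816.
t = 193.557 / 74.816 = 2.5871.
df = n − 2 = 81.
One-sided p ≈ 0.0057, which is < 0.01, so reject H₀.
There is evidence that the true slope on gestational age is positive.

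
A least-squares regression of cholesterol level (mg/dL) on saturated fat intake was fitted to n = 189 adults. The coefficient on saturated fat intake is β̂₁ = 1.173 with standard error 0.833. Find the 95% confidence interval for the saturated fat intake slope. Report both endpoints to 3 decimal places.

df = n − 2 = 189 − 2 = 187.
t* = t_{0.025, 187} = 1.972731.
Margin = t* × SE = 1.972731 × 0.833 = 1.64328.
CI: 1.173 ± 1.64328 → (-0.470, 2.816).
With 95% confidence, each one-unit increase in saturated fat intake is associated with a change of between -0.470 and 2.816 mg/dL in cholesterol level.

(-0.470, 2.816)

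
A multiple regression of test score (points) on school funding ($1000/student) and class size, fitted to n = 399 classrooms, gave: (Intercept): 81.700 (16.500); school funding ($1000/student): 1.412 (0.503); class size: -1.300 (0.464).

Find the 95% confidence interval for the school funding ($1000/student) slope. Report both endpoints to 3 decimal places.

Read off: b = 1.412, SE = 0.503 for school funding ($1000/student).
df = n − k − 1 = 399 − 2 − 1 = 396.
t* = t_{0.025, 396} = 1.965973.
Margin = t* × SE = 1.965973 × 0.503 = 0.98888.
CI: 1.412 ± 0.98888 → (0.423, 2.401).

(0.423, 2.401)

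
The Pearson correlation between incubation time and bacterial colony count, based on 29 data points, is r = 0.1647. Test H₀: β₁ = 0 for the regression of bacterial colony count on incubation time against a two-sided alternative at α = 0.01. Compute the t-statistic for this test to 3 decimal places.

t = r·√(n − 2)/√(1 − r²) = 0.1647·√27/√0.972874 = 0.868.
df = n − 2 = 27.
Two-sided p ≈ 0.3932, which is ≥ 0.01, so fail to reject H₀.
The data do not give significant evidence of a linear association between incubation time and bacterial colony count.

t = 0.868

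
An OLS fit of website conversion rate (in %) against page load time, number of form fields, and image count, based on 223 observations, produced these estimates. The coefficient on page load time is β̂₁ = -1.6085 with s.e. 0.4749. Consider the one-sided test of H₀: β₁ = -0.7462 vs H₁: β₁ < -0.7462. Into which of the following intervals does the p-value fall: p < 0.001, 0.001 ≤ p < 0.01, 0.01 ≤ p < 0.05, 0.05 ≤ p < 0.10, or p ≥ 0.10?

0.01 ≤ p < 0.05

t = (-1.6085 − (-0.7462)) / 0.4749 = -1.816.
df = n − k − 1 = 223 − 3 − 1 = 219.
One-sided p = P(T_{219} < t) ≈ 0.0354.
So 0.01 ≤ p < 0.05.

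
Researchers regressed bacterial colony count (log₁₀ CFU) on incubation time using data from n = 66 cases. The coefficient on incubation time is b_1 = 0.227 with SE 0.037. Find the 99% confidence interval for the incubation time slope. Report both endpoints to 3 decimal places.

df = n − 2 = 66 − 2 = 64.
t* = t_{0.005, 64} = 2.654854.
Margin = t* × SE = 2.654854 × 0.037 = 0.09823.
CI: 0.227 ± 0.09823 → (0.129, 0.325).
With 99% confidence, each one-unit increase in incubation time is associated with a change of between 0.129 and 0.325 log₁₀ CFU in bacterial colony count.

(0.129, 0.325)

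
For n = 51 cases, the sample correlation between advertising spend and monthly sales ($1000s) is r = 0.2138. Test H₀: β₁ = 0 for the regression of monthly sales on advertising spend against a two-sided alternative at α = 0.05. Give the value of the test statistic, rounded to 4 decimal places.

t = 1.5320

t = r·√(n − 2)/√(1 − r²) = 0.2138·√49/√0.95429 = 1.5320.
df = n − 2 = 49.
Two-sided p ≈ 0.1319, which is ≥ 0.05, so fail to reject H₀.
The data do not give significant evidence of a linear association between advertising spend and monthly sales.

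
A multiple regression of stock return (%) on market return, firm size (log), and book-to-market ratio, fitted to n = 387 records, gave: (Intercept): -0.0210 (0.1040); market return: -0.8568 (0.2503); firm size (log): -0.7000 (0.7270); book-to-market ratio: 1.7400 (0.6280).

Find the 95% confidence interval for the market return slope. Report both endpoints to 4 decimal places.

(-1.3489, -0.3647)

Read off: b = -0.8568, SE = 0.2503 for market return.
df = n − k − 1 = 387 − 3 − 1 = 383.
t* = t_{0.025, 383} = 1.966177.
Margin = t* × SE = 1.966177 × 0.2503 = 0.492134.
CI: -0.8568 ± 0.492134 → (-1.3489, -0.3647).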